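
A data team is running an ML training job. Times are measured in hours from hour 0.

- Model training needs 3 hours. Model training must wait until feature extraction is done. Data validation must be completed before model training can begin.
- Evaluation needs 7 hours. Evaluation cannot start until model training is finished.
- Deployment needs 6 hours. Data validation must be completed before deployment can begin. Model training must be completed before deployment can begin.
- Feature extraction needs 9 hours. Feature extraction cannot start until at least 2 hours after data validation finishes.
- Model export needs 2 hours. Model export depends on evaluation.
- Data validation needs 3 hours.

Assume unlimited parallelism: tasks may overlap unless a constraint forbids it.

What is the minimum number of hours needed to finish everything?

Data validation has no prerequisites, so it starts at hour 0 and finishes at hour 3.
Feature extraction cannot begin until data validation (finishes hour 3, plus 2-hour gap → hour 5). It runs from hour 5 to 5 + 9 = hour 14.
Model training cannot start until feature extraction (finishes hour 14); data validation (finishes hour 3). The controlling bound is hour 14, so model training finishes at 14 + 3 = hour 17.
Deployment cannot start until data validation (finishes hour 3); model training (finishes hour 17). The controlling bound is hour 17, so deployment finishes at 17 + 6 = hour 23.
After model training (finishes hour 17), evaluation can start at hour 17 and finishes at hour 24.
After evaluation (finishes hour 24), model export can start at hour 24 and finishes at hour 26.
All tasks are finished once the last one completes. Finish times: Data validation at 3, Feature extraction at 14, Model training at 17, Evaluation at 24, Model export at 26, Deployment at 23. The latest is hour 26.

26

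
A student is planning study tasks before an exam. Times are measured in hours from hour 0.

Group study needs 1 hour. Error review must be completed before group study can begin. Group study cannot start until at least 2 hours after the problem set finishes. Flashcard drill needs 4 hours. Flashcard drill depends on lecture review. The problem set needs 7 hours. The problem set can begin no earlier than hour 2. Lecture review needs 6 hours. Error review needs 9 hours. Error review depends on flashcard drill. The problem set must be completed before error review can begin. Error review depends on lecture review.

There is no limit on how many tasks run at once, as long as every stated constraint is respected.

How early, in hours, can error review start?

The problem set waits on its own release at hour 2, so it starts at hour 2 and finishes at 2 + 7 = hour 9.
Lecture review has no prerequisites, so it starts at hour 0 and finishes at hour 6.
Flashcard drill cannot begin until lecture review (finishes hour 6). It runs from hour 6 to 6 + 4 = hour 10.
Error review waits on flashcard drill (finishes hour 10); the problem set (finishes hour 9); lecture review (finishes hour 6). The latest of these is hour 10, which is the earliest error review can start.

10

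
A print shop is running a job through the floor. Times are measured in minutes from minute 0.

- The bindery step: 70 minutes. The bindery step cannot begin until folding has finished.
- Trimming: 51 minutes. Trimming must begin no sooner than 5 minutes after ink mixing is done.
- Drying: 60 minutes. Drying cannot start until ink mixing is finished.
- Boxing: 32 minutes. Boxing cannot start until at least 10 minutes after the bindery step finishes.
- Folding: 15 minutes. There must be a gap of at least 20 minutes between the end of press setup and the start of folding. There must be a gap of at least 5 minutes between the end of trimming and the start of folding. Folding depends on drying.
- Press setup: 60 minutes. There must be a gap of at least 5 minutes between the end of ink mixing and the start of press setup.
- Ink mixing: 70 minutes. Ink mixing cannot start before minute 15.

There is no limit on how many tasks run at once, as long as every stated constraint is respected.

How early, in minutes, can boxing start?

Ink mixing waits on its own release at minute 15, so it starts at minute 15 and finishes at 15 + 70 = minute 85.
Trimming waits on ink mixing (finishes minute 85, plus 5-minute gap → minute 90), so it starts at minute 90 and finishes at 90 + 51 = minute 141.
After ink mixing (finishes minute 85), drying can start at minute 85 and finishes at minute 145.
Press setup cannot begin until ink mixing (finishes minute 85, plus 5-minute gap → minute 90). It runs from minute 90 to 90 + 60 = minute 150.
Folding has to wait for press setup (finishes minute 150, plus 20-minute gap → minute 170); trimming (finishes minute 141, plus 5-minute gap → minute 146); drying (finishes minute 145). The latest of these is minute 170, so folding runs minute 170 to 170 + 15 = minute 185.
The bindery step cannot begin until folding (finishes minute 185). It runs from minute 185 to 185 + 70 = minute 255.
Boxing waits on the bindery step (finishes minute 255, plus 10-minute gap → minute 265), so the earliest it can start is minute 265.

265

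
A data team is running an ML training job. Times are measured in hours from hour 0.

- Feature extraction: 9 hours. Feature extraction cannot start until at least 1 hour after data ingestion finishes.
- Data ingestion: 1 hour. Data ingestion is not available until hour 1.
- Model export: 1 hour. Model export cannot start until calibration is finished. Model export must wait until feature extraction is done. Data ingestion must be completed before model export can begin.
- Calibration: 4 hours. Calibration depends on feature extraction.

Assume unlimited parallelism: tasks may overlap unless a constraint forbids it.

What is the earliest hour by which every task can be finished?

Data ingestion cannot begin until its own release at hour 1. It runs from hour 1 to 1 + 1 = hour 2.
After data ingestion (finishes hour 2, plus 1-hour gap → hour 3), feature extraction can start at hour 3 and finishes at hour 12.
Calibration waits on feature extraction (finishes hour 12), so it starts at hour 12 and finishes at 12 + 4 = hour 16.
Model export has to wait for calibration (finishes hour 16); feature extraction (finishes hour 12); data ingestion (finishes hour 2). The latest of these is hour 16, so model export runs hour 16 to 16 + 1 = hour 17.
All tasks are finished once the last one completes. Finish times: Data ingestion at 2, Feature extraction at 12, Calibration at 16, Model export at 17. The latest is hour 17.

17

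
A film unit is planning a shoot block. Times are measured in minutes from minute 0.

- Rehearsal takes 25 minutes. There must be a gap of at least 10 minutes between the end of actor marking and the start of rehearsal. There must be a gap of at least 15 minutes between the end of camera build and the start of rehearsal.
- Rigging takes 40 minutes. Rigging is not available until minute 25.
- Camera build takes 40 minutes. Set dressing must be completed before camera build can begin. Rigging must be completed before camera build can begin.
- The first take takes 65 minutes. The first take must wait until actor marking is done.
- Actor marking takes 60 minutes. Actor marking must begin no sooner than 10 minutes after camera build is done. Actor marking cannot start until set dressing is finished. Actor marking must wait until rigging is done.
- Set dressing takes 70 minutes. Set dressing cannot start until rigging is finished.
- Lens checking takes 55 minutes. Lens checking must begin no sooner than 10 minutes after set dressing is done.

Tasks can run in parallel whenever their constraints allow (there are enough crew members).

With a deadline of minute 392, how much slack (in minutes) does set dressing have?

Rigging cannot begin until its own release at minute 25. It runs from minute 25 to 25 + 40 = minute 65.
Set dressing cannot begin until rigging (finishes minute 65). It runs from minute 65 to 65 + 70 = minute 135.

Working backward from the deadline:
Nothing follows rehearsal; the deadline of minute 392 is its only limit. It must start by 392 − 25 = minute 367.
The first take has no dependents, so it just needs to finish by minute 392. Starting by 392 − 65 = minute 327 achieves that.
Actor marking feeds rehearsal (must start by minute 367, minus 10-minute gap → minute 357); the first take (must start by minute 327). Taking the minimum, actor marking must finish by minute 327 and start by 327 − 60 = minute 267.
Camera build feeds actor marking (must start by minute 267, minus 10-minute gap → minute 257); rehearsal (must start by minute 367, minus 15-minute gap → minute 352). Taking the minimum, camera build must finish by minute 257 and start by 257 − 40 = minute 217.
Lens checking must finish by minute 392; it takes 55 minutes, so it must start by 392 − 55 = minute 337.
Set dressing has several dependents: camera build (must start by minute 217); lens checking (must start by minute 337, minus 10-minute gap → minute 327); actor marking (must start by minute 267). The earliest of those limits is minute 217, so set dressing must start by 217 − 70 = minute 147.
So set dressing can start as early as minute 65 and as late as minute 147, giving 147 − 65 = 82 minutes of slack.

82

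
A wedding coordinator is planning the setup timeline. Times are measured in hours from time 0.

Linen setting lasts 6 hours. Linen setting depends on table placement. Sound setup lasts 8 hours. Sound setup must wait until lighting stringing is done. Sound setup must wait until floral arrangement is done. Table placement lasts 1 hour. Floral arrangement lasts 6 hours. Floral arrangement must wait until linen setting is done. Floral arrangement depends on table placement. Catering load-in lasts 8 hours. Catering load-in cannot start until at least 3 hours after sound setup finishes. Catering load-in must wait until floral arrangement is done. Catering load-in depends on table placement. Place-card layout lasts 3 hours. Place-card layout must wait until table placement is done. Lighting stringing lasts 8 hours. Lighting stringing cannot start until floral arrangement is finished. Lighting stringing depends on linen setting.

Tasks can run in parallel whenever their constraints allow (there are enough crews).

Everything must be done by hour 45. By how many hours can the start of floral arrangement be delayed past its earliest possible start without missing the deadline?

5

Table placement can start immediately at hour 0; it finishes at hour 1.
Linen setting cannot begin until table placement (finishes hour 1). It runs from hour 1 to 1 + 6 = hour 7.
Floral arrangement has to wait for linen setting (finishes hour 7); table placement (finishes hour 1). The latest of these is hour 7, so floral arrangement runs hour 7 to 7 + 6 = hour 13.

Working backward from the deadline:
Catering load-in must finish by hour 45; it takes 8 hours, so it must start by 45 − 8 = hour 37.
Sound setup feeds into catering load-in (must start by hour 37, minus 3-hour gap → hour 34); so sound setup must finish by hour 34 and therefore start by hour 26.
Lighting stringing has to be done before sound setup (must start by hour 26). That means finishing by hour 26, i.e. starting by 26 − 8 = hour 18.
Floral arrangement feeds lighting stringing (must start by hour 18); sound setup (must start by hour 26); catering load-in (must start by hour 37). Taking the minimum, floral arrangement must finish by hour 18 and start by 18 − 6 = hour 12.
So floral arrangement can start as early as hour 7 and as late as hour 12, giving 12 − 7 = 5 hours of slack.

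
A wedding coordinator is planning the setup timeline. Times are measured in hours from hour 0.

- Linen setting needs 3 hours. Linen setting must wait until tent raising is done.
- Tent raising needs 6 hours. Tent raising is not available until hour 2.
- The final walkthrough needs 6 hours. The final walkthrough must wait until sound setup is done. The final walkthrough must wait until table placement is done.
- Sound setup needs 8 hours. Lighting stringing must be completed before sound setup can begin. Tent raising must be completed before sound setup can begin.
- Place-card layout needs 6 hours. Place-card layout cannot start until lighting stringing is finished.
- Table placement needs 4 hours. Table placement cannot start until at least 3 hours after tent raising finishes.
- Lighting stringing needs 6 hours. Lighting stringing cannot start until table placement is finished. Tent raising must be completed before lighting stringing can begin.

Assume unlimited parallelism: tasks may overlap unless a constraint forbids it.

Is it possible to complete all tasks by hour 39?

Yes

Tent raising waits on its own release at hour 2, so it starts at hour 2 and finishes at 2 + 6 = hour 8.
Linen setting waits on tent raising (finishes hour 8), so it starts at hour 8 and finishes at 8 + 3 = hour 11.
Table placement cannot begin until tent raising (finishes hour 8, plus 3-hour gap → hour 11). It runs from hour 11 to 11 + 4 = hour 15.
Lighting stringing has to wait for table placement (finishes hour 15); tent raising (finishes hour 8). The latest of these is hour 15, so lighting stringing runs hour 15 to 15 + 6 = hour 21.
After lighting stringing (finishes hour 21), place-card layout can start at hour 21 and finishes at hour 27.
Sound setup needs all of lighting stringing (finishes hour 21); tent raising (finishes hour 8). That puts its earliest start at hour 21; it finishes at 21 + 8 = hour 29.
The final walkthrough has to wait for sound setup (finishes hour 29); table placement (finishes hour 15). The latest of these is hour 29, so the final walkthrough runs hour 29 to 29 + 6 = hour 35.
Every task is finished by hour 35, which is no later than the deadline of 39, so the schedule is feasible.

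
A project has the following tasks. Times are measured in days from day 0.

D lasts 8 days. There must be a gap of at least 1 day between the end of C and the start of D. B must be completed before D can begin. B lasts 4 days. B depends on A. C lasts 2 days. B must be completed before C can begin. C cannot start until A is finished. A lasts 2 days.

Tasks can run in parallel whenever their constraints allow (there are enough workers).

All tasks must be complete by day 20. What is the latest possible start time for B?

5

Nothing follows D; the deadline of day 20 is its only limit. It must start by 20 − 8 = day 12.
C feeds into D (must start by day 12, minus 1-day gap → day 11); so C must finish by day 11 and therefore start by day 9.
For B: C (must start by day 9); D (must start by day 12). The most restrictive is day 9; with a 4-day duration, B must start by day 5.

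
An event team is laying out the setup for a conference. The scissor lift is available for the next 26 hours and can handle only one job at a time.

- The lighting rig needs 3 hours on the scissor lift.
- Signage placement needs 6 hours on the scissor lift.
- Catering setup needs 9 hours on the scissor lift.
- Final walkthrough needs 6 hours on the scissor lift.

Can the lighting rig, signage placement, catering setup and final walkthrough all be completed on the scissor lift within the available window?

Yes

Running back to back, the jobs need 3 + 6 + 9 + 6 = 24 hours on the scissor lift.
Since 24 ≤ 26, they fit within the window.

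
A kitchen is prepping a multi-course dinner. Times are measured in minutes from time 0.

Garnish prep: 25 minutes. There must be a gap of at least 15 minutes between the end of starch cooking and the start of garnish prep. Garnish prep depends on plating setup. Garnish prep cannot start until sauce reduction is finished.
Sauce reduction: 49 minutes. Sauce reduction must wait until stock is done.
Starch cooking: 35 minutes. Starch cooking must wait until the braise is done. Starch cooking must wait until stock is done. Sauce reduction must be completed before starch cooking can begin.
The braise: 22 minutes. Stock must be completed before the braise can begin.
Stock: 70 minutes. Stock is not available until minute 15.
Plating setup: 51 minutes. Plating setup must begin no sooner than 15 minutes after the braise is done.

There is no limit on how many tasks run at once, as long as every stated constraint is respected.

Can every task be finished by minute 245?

Yes

Stock waits on its own release at minute 15, so it starts at minute 15 and finishes at 15 + 70 = minute 85.
Sauce reduction waits on stock (finishes minute 85), so it starts at minute 85 and finishes at 85 + 49 = minute 134.
The braise cannot begin until stock (finishes minute 85). It runs from minute 85 to 85 + 22 = minute 107.
Plating setup cannot begin until the braise (finishes minute 107, plus 15-minute gap → minute 122). It runs from minute 122 to 122 + 51 = minute 173.
Starch cooking needs all of the braise (finishes minute 107); stock (finishes minute 85); sauce reduction (finishes minute 134). That puts its earliest start at minute 134; it finishes at 134 + 35 = minute 169.
Garnish prep cannot start until starch cooking (finishes minute 169, plus 15-minute gap → minute 184); plating setup (finishes minute 173); sauce reduction (finishes minute 134). The controlling bound is minute 184, so garnish prep finishes at 184 + 25 = minute 209.
Every task is finished by minute 209, which is no later than the deadline of 245, so the schedule is feasible.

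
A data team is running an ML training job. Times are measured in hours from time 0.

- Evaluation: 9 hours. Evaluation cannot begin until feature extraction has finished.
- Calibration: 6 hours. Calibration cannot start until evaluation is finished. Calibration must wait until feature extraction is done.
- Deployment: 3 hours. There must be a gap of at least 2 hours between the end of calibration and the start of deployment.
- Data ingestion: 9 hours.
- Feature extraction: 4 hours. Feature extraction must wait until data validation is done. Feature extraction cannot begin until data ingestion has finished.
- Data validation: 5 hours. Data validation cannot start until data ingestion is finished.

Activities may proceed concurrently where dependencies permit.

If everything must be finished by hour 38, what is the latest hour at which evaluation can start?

Deployment has no dependents, so it just needs to finish by hour 38. Starting by 38 − 3 = hour 35 achieves that.
Calibration has to be done before deployment (must start by hour 35, minus 2-hour gap → hour 33). That means finishing by hour 33, i.e. starting by 33 − 6 = hour 27.
Evaluation must finish before calibration (must start by hour 27). With a 9-hour duration, evaluation must start by 27 − 9 = hour 18.

18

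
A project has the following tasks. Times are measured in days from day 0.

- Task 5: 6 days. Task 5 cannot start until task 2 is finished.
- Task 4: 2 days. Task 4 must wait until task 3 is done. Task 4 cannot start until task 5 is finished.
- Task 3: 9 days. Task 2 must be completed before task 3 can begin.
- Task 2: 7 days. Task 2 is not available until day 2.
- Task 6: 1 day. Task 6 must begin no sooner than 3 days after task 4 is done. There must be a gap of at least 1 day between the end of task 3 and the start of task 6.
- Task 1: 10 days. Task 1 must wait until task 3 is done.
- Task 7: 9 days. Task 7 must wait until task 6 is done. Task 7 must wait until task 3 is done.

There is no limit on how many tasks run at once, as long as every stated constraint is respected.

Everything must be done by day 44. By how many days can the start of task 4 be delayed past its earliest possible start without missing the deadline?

After its own release at day 2, task 2 can start at day 2 and finishes at day 9.
Task 5 waits on task 2 (finishes day 9), so it starts at day 9 and finishes at 9 + 6 = day 15.
Task 3 cannot begin until task 2 (finishes day 9). It runs from day 9 to 9 + 9 = day 18.
Task 4 cannot start until task 3 (finishes day 18); task 5 (finishes day 15). The controlling bound is day 18, so task 4 finishes at 18 + 2 = day 20.

Working backward from the deadline:
To finish by day 44, task 7 (duration 9) must start no later than day 35.
Since task 7 (must start by day 35) depends on it, task 6 must finish by day 35. Backing off its 1-day duration gives a latest start of day 34.
Task 4 must finish before task 6 (must start by day 34, minus 3-day gap → day 31). With a 2-day duration, task 4 must start by 31 − 2 = day 29.
So task 4 can start as early as day 18 and as late as day 29, giving 29 − 18 = 11 days of slack.

11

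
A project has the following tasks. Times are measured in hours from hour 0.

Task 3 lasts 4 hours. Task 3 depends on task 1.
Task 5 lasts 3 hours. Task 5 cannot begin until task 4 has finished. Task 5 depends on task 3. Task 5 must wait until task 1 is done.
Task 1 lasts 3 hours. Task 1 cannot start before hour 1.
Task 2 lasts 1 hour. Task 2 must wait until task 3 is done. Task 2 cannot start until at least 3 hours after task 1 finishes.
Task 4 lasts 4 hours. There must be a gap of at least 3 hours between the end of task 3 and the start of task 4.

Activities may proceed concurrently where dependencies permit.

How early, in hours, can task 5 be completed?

18

After its own release at hour 1, task 1 can start at hour 1 and finishes at hour 4.
Task 3 cannot begin until task 1 (finishes hour 4). It runs from hour 4 to 4 + 4 = hour 8.
Task 4 waits on task 3 (finishes hour 8, plus 3-hour gap → hour 11), so it starts at hour 11 and finishes at 11 + 4 = hour 15.
For task 5: task 4 (finishes hour 15); task 3 (finishes hour 8); task 1 (finishes hour 4). Taking the maximum gives a start of hour 15, and it finishes at 15 + 3 = hour 18.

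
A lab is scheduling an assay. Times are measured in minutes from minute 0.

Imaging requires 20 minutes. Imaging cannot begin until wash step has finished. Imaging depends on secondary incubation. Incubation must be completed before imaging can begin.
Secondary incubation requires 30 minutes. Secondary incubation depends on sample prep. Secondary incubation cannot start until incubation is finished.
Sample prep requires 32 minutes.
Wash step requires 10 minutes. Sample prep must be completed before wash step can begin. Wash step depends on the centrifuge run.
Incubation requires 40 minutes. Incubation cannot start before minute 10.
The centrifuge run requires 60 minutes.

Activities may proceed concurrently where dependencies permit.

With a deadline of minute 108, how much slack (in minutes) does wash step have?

Nothing blocks the centrifuge run, so it runs from minute 0 to minute 60.
Sample prep can start immediately at minute 0; it finishes at minute 32.
Wash step cannot start until sample prep (finishes minute 32); the centrifuge run (finishes minute 60). The controlling bound is minute 60, so wash step finishes at 60 + 10 = minute 70.

Working backward from the deadline:
Imaging has no dependents, so it just needs to finish by minute 108. Starting by 108 − 20 = minute 88 achieves that.
Wash step feeds into imaging (must start by minute 88); so wash step must finish by minute 88 and therefore start by minute 78.
So wash step can start as early as minute 60 and as late as minute 78, giving 78 − 60 = 18 minutes of slack.

18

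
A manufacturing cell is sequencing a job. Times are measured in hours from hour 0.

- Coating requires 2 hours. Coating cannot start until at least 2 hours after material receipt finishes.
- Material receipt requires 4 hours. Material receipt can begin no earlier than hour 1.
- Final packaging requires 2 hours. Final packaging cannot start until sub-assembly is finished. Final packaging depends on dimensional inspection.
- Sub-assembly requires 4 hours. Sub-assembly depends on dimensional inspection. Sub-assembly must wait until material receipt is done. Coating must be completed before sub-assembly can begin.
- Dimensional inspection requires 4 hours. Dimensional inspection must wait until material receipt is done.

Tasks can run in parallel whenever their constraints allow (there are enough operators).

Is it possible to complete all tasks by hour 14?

No

After its own release at hour 1, material receipt can start at hour 1 and finishes at hour 5.
Coating waits on material receipt (finishes hour 5, plus 2-hour gap → hour 7), so it starts at hour 7 and finishes at 7 + 2 = hour 9.
After material receipt (finishes hour 5), dimensional inspection can start at hour 5 and finishes at hour 9.
Sub-assembly needs all of dimensional inspection (finishes hour 9); material receipt (finishes hour 5); coating (finishes hour 9). That puts its earliest start at hour 9; it finishes at 9 + 4 = hour 13.
Final packaging cannot start until sub-assembly (finishes hour 13); dimensional inspection (finishes hour 9). The controlling bound is hour 13, so final packaging finishes at 13 + 2 = hour 15.
The earliest everything can be done is hour 15, which is after the deadline of 14, so it is not possible.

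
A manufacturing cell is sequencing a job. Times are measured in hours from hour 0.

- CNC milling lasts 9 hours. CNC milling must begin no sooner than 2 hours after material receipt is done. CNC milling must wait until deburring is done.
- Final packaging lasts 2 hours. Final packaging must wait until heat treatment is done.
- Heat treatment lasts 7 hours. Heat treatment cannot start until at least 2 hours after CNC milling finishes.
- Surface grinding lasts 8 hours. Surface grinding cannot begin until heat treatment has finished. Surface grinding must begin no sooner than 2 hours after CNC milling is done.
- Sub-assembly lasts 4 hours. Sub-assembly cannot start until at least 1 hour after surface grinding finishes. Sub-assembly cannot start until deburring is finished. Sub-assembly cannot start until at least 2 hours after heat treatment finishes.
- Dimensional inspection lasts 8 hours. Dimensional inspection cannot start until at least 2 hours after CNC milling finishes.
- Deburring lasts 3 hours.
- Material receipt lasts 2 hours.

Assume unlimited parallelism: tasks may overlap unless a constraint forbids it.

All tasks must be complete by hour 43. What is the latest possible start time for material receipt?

8

Sub-assembly has no dependents, so it just needs to finish by hour 43. Starting by 43 − 4 = hour 39 achieves that.
Surface grinding has to be done before sub-assembly (must start by hour 39, minus 1-hour gap → hour 38). That means finishing by hour 38, i.e. starting by 38 − 8 = hour 30.
Nothing follows final packaging; the deadline of hour 43 is its only limit. It must start by 43 − 2 = hour 41.
For heat treatment: surface grinding (must start by hour 30); sub-assembly (must start by hour 39, minus 2-hour gap → hour 37); final packaging (must start by hour 41). The most restrictive is hour 30; with a 7-hour duration, heat treatment must start by hour 23.
To finish by hour 43, dimensional inspection (duration 8) must start no later than hour 35.
CNC milling feeds heat treatment (must start by hour 23, minus 2-hour gap → hour 21); surface grinding (must start by hour 30, minus 2-hour gap → hour 28); dimensional inspection (must start by hour 35, minus 2-hour gap → hour 33). Taking the minimum, CNC milling must finish by hour 21 and start by 21 − 9 = hour 12.
Material receipt must finish before CNC milling (must start by hour 12, minus 2-hour gap → hour 10). With a 2-hour duration, material receipt must start by 10 − 2 = hour 8.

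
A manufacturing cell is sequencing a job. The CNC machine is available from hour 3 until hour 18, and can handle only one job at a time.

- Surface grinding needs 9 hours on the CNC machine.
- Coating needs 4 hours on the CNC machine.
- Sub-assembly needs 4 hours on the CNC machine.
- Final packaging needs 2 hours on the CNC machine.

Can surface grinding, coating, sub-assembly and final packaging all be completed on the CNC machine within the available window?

The CNC machine window is 18 − 3 = 15 hours.
Running back to back, the jobs need 9 + 4 + 4 + 2 = 19 hours on the CNC machine.
Since 19 > 15, they cannot all fit.

No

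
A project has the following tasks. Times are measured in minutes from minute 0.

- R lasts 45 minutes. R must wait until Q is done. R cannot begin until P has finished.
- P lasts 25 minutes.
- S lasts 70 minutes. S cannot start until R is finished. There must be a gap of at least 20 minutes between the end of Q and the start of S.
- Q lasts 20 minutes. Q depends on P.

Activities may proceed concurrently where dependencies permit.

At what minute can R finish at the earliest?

P can start immediately at minute 0; it finishes at minute 25.
Q waits on P (finishes minute 25), so it starts at minute 25 and finishes at 25 + 20 = minute 45.
R needs all of Q (finishes minute 45); P (finishes minute 25). That puts its earliest start at minute 45; it finishes at 45 + 45 = minute 90.

90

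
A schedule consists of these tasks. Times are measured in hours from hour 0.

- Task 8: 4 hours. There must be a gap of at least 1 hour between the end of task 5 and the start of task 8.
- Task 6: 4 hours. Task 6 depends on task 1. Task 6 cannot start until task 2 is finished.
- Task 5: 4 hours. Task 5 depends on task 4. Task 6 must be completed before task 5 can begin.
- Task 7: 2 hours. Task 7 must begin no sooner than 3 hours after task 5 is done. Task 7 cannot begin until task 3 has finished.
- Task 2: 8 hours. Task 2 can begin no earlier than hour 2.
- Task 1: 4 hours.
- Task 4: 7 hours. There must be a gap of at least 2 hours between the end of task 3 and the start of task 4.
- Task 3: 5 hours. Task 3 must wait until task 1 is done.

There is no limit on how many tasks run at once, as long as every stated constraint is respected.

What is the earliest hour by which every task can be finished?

Task 2 waits on its own release at hour 2, so it starts at hour 2 and finishes at 2 + 8 = hour 10.
Nothing blocks task 1, so it runs from hour 0 to hour 4.
Task 6 has to wait for task 1 (finishes hour 4); task 2 (finishes hour 10). The latest of these is hour 10, so task 6 runs hour 10 to 10 + 4 = hour 14.
Task 3 cannot begin until task 1 (finishes hour 4). It runs from hour 4 to 4 + 5 = hour 9.
Task 4 cannot begin until task 3 (finishes hour 9, plus 2-hour gap → hour 11). It runs from hour 11 to 11 + 7 = hour 18.
Task 5 cannot start until task 4 (finishes hour 18); task 6 (finishes hour 14). The controlling bound is hour 18, so task 5 finishes at 18 + 4 = hour 22.
Task 8 cannot begin until task 5 (finishes hour 22, plus 1-hour gap → hour 23). It runs from hour 23 to 23 + 4 = hour 27.
For task 7: task 5 (finishes hour 22, plus 3-hour gap → hour 25); task 3 (finishes hour 9). Taking the maximum gives a start of hour 25, and it finishes at 25 + 2 = hour 27.
All tasks are finished once the last one completes. Finish times: Task 1 at 4, Task 2 at 10, Task 3 at 9, Task 4 at 18, Task 5 at 22, Task 6 at 14, Task 7 at 27, Task 8 at 27. The latest is hour 27.

27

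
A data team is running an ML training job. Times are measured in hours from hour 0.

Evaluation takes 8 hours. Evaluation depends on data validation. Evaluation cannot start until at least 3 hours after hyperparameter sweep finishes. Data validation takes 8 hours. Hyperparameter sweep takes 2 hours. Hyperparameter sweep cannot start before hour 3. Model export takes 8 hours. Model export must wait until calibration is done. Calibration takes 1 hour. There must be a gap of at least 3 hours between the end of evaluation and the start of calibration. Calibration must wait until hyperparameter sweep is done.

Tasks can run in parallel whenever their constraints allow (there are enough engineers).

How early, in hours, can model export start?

20

Hyperparameter sweep cannot begin until its own release at hour 3. It runs from hour 3 to 3 + 2 = hour 5.
Data validation has no prerequisites, so it starts at hour 0 and finishes at hour 8.
Evaluation has to wait for data validation (finishes hour 8); hyperparameter sweep (finishes hour 5, plus 3-hour gap → hour 8). The latest of these is hour 8, so evaluation runs hour 8 to 8 + 8 = hour 16.
Calibration has to wait for evaluation (finishes hour 16, plus 3-hour gap → hour 19); hyperparameter sweep (finishes hour 5). The latest of these is hour 19, so calibration runs hour 19 to 19 + 1 = hour 20.
Model export waits on calibration (finishes hour 20), so the earliest it can start is hour 20.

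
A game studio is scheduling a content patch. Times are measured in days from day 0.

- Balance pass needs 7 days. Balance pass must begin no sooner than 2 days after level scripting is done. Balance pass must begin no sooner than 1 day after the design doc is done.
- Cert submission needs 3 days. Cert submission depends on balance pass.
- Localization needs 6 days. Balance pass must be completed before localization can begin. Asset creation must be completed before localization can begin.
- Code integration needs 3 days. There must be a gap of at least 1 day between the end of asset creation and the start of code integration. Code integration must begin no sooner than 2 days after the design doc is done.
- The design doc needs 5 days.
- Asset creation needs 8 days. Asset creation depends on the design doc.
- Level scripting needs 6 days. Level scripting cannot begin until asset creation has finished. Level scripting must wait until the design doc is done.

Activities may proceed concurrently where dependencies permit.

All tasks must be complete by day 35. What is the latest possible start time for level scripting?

14

Localization has no dependents, so it just needs to finish by day 35. Starting by 35 − 6 = day 29 achieves that.
Cert submission has no dependents, so it just needs to finish by day 35. Starting by 35 − 3 = day 32 achieves that.
Balance pass must finish in time for localization (must start by day 29); cert submission (must start by day 32). The tightest is day 29, so balance pass must start by 29 − 7 = day 22.
Level scripting must finish before balance pass (must start by day 22, minus 2-day gap → day 20). With a 6-day duration, level scripting must start by 20 − 6 = day 14.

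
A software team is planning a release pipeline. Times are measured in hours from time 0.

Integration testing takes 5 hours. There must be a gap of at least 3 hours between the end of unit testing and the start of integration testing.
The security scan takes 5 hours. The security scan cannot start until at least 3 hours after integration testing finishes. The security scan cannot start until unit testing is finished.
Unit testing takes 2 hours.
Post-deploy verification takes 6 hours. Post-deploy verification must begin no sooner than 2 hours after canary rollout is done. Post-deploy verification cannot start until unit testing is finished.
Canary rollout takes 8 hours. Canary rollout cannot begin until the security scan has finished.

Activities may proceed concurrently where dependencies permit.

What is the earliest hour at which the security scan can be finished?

Unit testing has no prerequisites, so it starts at hour 0 and finishes at hour 2.
Integration testing cannot begin until unit testing (finishes hour 2, plus 3-hour gap → hour 5). It runs from hour 5 to 5 + 5 = hour 10.
The security scan needs all of integration testing (finishes hour 10, plus 3-hour gap → hour 13); unit testing (finishes hour 2). That puts its earliest start at hour 13; it finishes at 13 + 5 = hour 18.

18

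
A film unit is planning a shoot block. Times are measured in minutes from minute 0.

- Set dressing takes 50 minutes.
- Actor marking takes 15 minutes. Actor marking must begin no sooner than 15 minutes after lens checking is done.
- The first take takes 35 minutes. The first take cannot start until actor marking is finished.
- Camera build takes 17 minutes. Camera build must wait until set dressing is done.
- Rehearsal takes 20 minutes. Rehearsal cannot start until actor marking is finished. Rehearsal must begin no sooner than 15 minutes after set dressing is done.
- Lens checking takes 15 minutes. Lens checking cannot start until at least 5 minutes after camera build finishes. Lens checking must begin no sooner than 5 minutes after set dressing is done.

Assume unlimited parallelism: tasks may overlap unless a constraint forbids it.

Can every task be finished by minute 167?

Set dressing can start immediately at minute 0; it finishes at minute 50.
Camera build waits on set dressing (finishes minute 50), so it starts at minute 50 and finishes at 50 + 17 = minute 67.
Lens checking cannot start until camera build (finishes minute 67, plus 5-minute gap → minute 72); set dressing (finishes minute 50, plus 5-minute gap → minute 55). The controlling bound is minute 72, so lens checking finishes at 72 + 15 = minute 87.
Actor marking waits on lens checking (finishes minute 87, plus 15-minute gap → minute 102), so it starts at minute 102 and finishes at 102 + 15 = minute 117.
The first take waits on actor marking (finishes minute 117), so it starts at minute 117 and finishes at 117 + 35 = minute 152.
Rehearsal cannot start until actor marking (finishes minute 117); set dressing (finishes minute 50, plus 15-minute gap → minute 65). The controlling bound is minute 117, so rehearsal finishes at 117 + 20 = minute 137.
Every task is finished by minute 152, which is no later than the deadline of 167, so the schedule is feasible.

Yes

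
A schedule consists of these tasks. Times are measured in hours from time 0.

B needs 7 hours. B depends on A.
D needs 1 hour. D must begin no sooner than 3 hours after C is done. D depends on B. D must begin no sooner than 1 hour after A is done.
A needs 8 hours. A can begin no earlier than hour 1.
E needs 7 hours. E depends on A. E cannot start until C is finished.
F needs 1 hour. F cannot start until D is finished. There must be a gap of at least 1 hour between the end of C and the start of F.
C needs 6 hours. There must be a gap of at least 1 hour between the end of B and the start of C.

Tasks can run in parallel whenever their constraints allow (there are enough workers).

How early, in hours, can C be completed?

After its own release at hour 1, A can start at hour 1 and finishes at hour 9.
B cannot begin until A (finishes hour 9). It runs from hour 9 to 9 + 7 = hour 16.
C waits on B (finishes hour 16, plus 1-hour gap → hour 17), so it starts at hour 17 and finishes at 17 + 6 = hour 23.

23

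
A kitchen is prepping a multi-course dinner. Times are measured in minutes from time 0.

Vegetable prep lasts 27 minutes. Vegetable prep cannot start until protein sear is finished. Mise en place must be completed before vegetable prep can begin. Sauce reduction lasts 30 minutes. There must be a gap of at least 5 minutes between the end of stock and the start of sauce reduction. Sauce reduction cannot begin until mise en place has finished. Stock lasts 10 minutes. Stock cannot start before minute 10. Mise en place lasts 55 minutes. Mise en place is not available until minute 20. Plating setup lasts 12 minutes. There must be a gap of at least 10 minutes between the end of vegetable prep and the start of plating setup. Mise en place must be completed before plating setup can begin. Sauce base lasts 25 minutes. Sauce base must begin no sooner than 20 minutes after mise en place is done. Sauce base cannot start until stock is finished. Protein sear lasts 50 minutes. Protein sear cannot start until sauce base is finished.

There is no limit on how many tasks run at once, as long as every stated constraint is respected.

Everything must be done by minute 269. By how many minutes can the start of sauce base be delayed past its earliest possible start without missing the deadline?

50

After its own release at minute 10, stock can start at minute 10 and finishes at minute 20.
Mise en place waits on its own release at minute 20, so it starts at minute 20 and finishes at 20 + 55 = minute 75.
Sauce base cannot start until mise en place (finishes minute 75, plus 20-minute gap → minute 95); stock (finishes minute 20). The controlling bound is minute 95, so sauce base finishes at 95 + 25 = minute 120.

Working backward from the deadline:
To finish by minute 269, plating setup (duration 12) must start no later than minute 257.
Since plating setup (must start by minute 257, minus 10-minute gap → minute 247) depends on it, vegetable prep must finish by minute 247. Backing off its 27-minute duration gives a latest start of minute 220.
Protein sear has to be done before vegetable prep (must start by minute 220). That means finishing by minute 220, i.e. starting by 220 − 50 = minute 170.
Sauce base feeds into protein sear (must start by minute 170); so sauce base must finish by minute 170 and therefore start by minute 145.
So sauce base can start as early as minute 95 and as late as minute 145, giving 145 − 95 = 50 minutes of slack.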